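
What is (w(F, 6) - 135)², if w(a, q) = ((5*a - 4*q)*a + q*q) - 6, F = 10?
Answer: 24025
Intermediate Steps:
w(a, q) = -6 + q² + a*(-4*q + 5*a) (w(a, q) = ((-4*q + 5*a)*a + q²) - 6 = (a*(-4*q + 5*a) + q²) - 6 = (q² + a*(-4*q + 5*a)) - 6 = -6 + q² + a*(-4*q + 5*a))
(w(F, 6) - 135)² = ((-6 + 6² + 5*10² - 4*10*6) - 135)² = ((-6 + 36 + 5*100 - 240) - 135)² = ((-6 + 36 + 500 - 240) - 135)² = (290 - 135)² = 155² = 24025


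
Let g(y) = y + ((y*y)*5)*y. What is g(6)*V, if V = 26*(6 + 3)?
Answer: 254124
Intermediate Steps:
V = 234 (V = 26*9 = 234)
g(y) = y + 5*y³ (g(y) = y + (y²*5)*y = y + (5*y²)*y = y + 5*y³)
g(6)*V = (6 + 5*6³)*234 = (6 + 5*216)*234 = (6 + 1080)*234 = 1086*234 = 254124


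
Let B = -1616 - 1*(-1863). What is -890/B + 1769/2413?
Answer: -90033/31369 ≈ -2.8701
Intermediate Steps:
B = 247 (B = -1616 + 1863 = 247)
-890/B + 1769/2413 = -890/247 + 1769/2413 = -90033/31369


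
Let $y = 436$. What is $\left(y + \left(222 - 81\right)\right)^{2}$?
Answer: $332929$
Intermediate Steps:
$\left(y + \left(222 - 81\right)\right)^{2} = \left(436 + \left(222 - 81\right)\right)^{2} = \left(436 + 141\right)^{2} = 577^{2} = 332929$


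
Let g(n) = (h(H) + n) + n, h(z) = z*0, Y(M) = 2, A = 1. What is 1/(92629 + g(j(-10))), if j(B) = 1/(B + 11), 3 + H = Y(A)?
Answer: 1/92631 ≈ 1.0796e-5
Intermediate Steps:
H = -1 (H = -3 + 2 = -1)
h(z) = 0
j(B) = 1/(11 + B)
g(n) = 2*n (g(n) = (0 + n) + n = n + n = 2*n)
1/(92629 + g(j(-10))) = 1/(92629 + 2/(11 - 10)) = 1/(92629 + 2/1) = 1/(92629 + 2*1) = 1/(92629 + 2) = 1/92631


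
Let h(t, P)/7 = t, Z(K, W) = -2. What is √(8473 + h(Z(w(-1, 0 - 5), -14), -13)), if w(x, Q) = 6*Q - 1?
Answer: √8459 ≈ 91.973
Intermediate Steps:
w(x, Q) = -1 + 6*Q
h(t, P) = 7*t
√(8473 + h(Z(w(-1, 0 - 5), -14), -13)) = √(8473 + 7*(-2)) = √(8473 - 14) = √8459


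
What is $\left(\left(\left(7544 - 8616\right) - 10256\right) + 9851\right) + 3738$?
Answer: $2261$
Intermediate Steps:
$\left(\left(\left(7544 - 8616\right) - 10256\right) + 9851\right) + 3738 = \left(\left(-1072 - 10256\right) + 9851\right) + 3738 = \left(-11328 + 9851\right) + 3738 = -1477 + 3738 = 2261$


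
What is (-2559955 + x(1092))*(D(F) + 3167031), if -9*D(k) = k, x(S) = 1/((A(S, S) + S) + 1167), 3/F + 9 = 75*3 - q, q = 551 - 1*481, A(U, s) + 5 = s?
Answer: -3960622384092950511/488516 ≈ -8.1075e+12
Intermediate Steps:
A(U, s) = -5 + s
q = 70 (q = 551 - 481 = 70)
F = 3/146 (F = 3/(-9 + (75*3 - 1*70)) = 3/(-9 + (225 - 70)) = 3/(-9 + 155) = 3/146 ≈ 0.020548)
x(S) = 1/(1162 + 2*S) (x(S) = 1/(((-5 + S) + S) + 1167) = 1/((-5 + 2*S) + 1167) = 1/(1162 + 2*S))
D(k) = -k/9
(-2559955 + x(1092))*(D(F) + 3167031) = (-2559955 + 1/(2*(581 + 1092)))*(-⅑*3/146 + 3167031) = (-2559955 + (½)/1673)*(-1/438 + 3167031) = (-2559955 + (½)*(1/1673))*(1387159577/438) = (-2559955 + 1/3346)*(1387159577/438) = -8565609429/3346*1387159577/438 = -3960622384092950511/488516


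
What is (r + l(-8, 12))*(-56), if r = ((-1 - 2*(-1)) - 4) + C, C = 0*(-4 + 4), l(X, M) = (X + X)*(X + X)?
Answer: -14168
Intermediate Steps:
l(X, M) = 4*X**2 (l(X, M) = (2*X)*(2*X) = 4*X**2)
C = 0 (C = 0*0 = 0)
r = -3 (r = ((-1 - 2*(-1)) - 4) + 0 = ((-1 + 2) - 4) + 0 = (1 - 4) + 0 = -3 + 0 = -3)
(r + l(-8, 12))*(-56) = (-3 + 4*(-8)**2)*(-56) = (-3 + 4*64)*(-56) = (-3 + 256)*(-56) = 253*(-56) = -14168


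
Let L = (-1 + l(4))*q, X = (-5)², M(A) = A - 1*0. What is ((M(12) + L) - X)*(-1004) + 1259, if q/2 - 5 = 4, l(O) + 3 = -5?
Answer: 176959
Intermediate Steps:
l(O) = -8 (l(O) = -3 - 5 = -8)
M(A) = A (M(A) = A + 0 = A)
q = 18 (q = 10 + 2*4 = 10 + 8 = 18)
X = 25
L = -162 (L = (-1 - 8)*18 = -9*18 = -162)
((M(12) + L) - X)*(-1004) + 1259 = ((12 - 162) - 1*25)*(-1004) + 1259 = (-150 - 25)*(-1004) + 1259 = -175*(-1004) + 1259 = 175700 + 1259 = 176959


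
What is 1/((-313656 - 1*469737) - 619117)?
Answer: -1/1402510 ≈ -7.1301e-7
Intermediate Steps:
1/((-313656 - 1*469737) - 619117) = 1/((-313656 - 469737) - 619117) = 1/(-783393 - 619117) = 1/(-1402510) = -1/1402510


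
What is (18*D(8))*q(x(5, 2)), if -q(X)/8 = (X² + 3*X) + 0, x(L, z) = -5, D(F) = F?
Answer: -11520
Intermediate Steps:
q(X) = -24*X - 8*X² (q(X) = -8*((X² + 3*X) + 0) = -8*(X² + 3*X) = -24*X - 8*X²)
(18*D(8))*q(x(5, 2)) = (18*8)*(-8*(-5)*(3 - 5)) = 144*(-8*(-5)*(-2)) = 144*(-80) = -11520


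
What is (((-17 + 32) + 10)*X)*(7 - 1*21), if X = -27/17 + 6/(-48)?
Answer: 40775/68 ≈ 599.63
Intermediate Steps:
X = -233/136 (X = -27*1/17 + 6*(-1/48) = -27/17 - ⅛ = -233/136 ≈ -1.7132)
(((-17 + 32) + 10)*X)*(7 - 1*21) = (((-17 + 32) + 10)*(-233/136))*(7 - 1*21) = ((15 + 10)*(-233/136))*(7 - 21) = (25*(-233/136))*(-14) = -5825/136*(-14) = 40775/68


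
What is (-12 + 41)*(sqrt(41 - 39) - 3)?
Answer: -87 + 29*sqrt(2) ≈ -45.988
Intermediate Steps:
(-12 + 41)*(sqrt(41 - 39) - 3) = 29*(sqrt(2) - 3) = 29*(-3 + sqrt(2)) = -87 + 29*sqrt(2)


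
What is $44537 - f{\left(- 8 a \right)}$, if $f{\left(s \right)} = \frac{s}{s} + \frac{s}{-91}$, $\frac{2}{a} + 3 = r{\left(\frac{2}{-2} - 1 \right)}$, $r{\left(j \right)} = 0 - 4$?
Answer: $\frac{28369448}{637} \approx 44536.0$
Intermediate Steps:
$r{\left(j \right)} = -4$
$a = - \frac{2}{7}$ ($a = \frac{2}{-3 - 4} = \frac{2}{-7} = 2 \left(- \frac{1}{7}\right) = - \frac{2}{7} \approx -0.28571$)
$f{\left(s \right)} = 1 - \frac{s}{91}$ ($f{\left(s \right)} = 1 + s \left(- \frac{1}{91}\right) = 1 - \frac{s}{91}$)
$44537 - f{\left(- 8 a \right)} = 44537 - \left(1 - \frac{\left(-8\right) \left(- \frac{2}{7}\right)}{91}\right) = 44537 - \left(1 - \frac{16}{637}\right) = 44537 - \frac{621}{637} = \frac{28369448}{637}$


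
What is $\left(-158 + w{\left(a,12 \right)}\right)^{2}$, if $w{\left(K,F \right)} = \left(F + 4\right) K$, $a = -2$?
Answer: $36100$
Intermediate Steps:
$w{\left(K,F \right)} = K \left(4 + F\right)$ ($w{\left(K,F \right)} = \left(4 + F\right) K = K \left(4 + F\right)$)
$\left(-158 + w{\left(a,12 \right)}\right)^{2} = \left(-158 - 2 \left(4 + 12\right)\right)^{2} = \left(-158 - 32\right)^{2} = \left(-190\right)^{2} = 36100$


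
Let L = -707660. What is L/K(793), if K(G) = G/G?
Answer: -707660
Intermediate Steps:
K(G) = 1
L/K(793) = -707660/1 = -707660*1 = -707660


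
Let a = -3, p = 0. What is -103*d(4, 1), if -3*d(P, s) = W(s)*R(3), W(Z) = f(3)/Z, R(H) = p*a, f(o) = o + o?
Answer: 0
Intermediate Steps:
f(o) = 2*o
R(H) = 0 (R(H) = 0*(-3) = 0)
W(Z) = 6/Z (W(Z) = (2*3)/Z = 6/Z)
d(P, s) = 0 (d(P, s) = -6/s*0/3 = -1/3*0 = 0)
-103*d(4, 1) = -103*0 = 0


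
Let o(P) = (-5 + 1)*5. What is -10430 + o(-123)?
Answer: -10450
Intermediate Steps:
o(P) = -20 (o(P) = -4*5 = -20)
-10430 + o(-123) = -10430 - 20 = -10450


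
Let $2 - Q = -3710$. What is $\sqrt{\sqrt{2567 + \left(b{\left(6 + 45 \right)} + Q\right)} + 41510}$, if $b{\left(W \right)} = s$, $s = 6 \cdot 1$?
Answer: $\sqrt{41510 + \sqrt{6285}} \approx 203.93$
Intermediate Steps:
$Q = 3712$ ($Q = 2 - -3710 = 2 + 3710 = 3712$)
$s = 6$
$b{\left(W \right)} = 6$
$\sqrt{\sqrt{2567 + \left(b{\left(6 + 45 \right)} + Q\right)} + 41510} = \sqrt{\sqrt{2567 + \left(6 + 3712\right)} + 41510} = \sqrt{\sqrt{2567 + 3718} + 41510} = \sqrt{\sqrt{6285} + 41510} = \sqrt{41510 + \sqrt{6285}}$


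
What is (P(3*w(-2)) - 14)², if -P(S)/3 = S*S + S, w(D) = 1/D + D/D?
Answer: 10201/16 ≈ 637.56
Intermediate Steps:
w(D) = 1 + 1/D (w(D) = 1/D + 1 = 1 + 1/D)
P(S) = -3*S - 3*S² (P(S) = -3*(S*S + S) = -3*(S² + S) = -3*(S + S²) = -3*S - 3*S²)
(P(3*w(-2)) - 14)² = (-3*3*((1 - 2)/(-2))*(1 + 3*((1 - 2)/(-2))) - 14)² = (-3*3*(-½*(-1))*(1 + 3*(-½*(-1))) - 14)² = (-3*3*(½)*(1 + 3*(½)) - 14)² = (-3*3/2*(1 + 3/2) - 14)² = (-3*3/2*5/2 - 14)² = (-45/4 - 14)² = (-101/4)² = 10201/16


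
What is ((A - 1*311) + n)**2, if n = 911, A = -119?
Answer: 231361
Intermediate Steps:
((A - 1*311) + n)**2 = ((-119 - 1*311) + 911)**2 = ((-119 - 311) + 911)**2 = (-430 + 911)**2 = 481**2 = 231361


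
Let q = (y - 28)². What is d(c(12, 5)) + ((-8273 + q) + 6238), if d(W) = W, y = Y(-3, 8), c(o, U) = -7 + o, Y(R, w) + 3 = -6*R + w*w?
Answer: 571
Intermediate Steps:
Y(R, w) = -3 + w² - 6*R (Y(R, w) = -3 + (-6*R + w*w) = -3 + (-6*R + w²) = -3 + (w² - 6*R) = -3 + w² - 6*R)
y = 79 (y = -3 + 8² - 6*(-3) = -3 + 64 + 18 = 79)
q = 2601 (q = (79 - 28)² = 51² = 2601)
d(c(12, 5)) + ((-8273 + q) + 6238) = (-7 + 12) + ((-8273 + 2601) + 6238) = 5 + (-5672 + 6238) = 5 + 566 = 571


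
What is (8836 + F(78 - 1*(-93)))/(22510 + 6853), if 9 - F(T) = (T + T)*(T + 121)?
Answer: -91019/29363 ≈ -3.0998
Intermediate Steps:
F(T) = 9 - 2*T*(121 + T) (F(T) = 9 - (T + T)*(T + 121) = 9 - 2*T*(121 + T))
(8836 + F(78 - 1*(-93)))/(22510 + 6853) = (8836 + (9 - 242*(78 - 1*(-93)) - 2*(78 - 1*(-93))²))/(22510 + 6853) = (8836 + (9 - 242*(78 + 93) - 2*(78 + 93)²))/29363 = (8836 + (9 - 242*171 - 2*171²))*(1/29363) = (8836 + (9 - 41382 - 2*29241))*(1/29363) = (8836 + (9 - 41382 - 58482))*(1/29363) = (8836 - 99855)*(1/29363) = -91019*1/29363 = -91019/29363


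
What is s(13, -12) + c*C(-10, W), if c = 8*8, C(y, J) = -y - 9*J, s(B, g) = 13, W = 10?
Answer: -5107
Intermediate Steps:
c = 64
s(13, -12) + c*C(-10, W) = 13 + 64*(-1*(-10) - 9*10) = 13 + 64*(10 - 90) = 13 + 64*(-80) = 13 - 5120 = -5107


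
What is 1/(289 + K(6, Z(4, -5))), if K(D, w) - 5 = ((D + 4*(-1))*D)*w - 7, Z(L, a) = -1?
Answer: 1/275 ≈ 0.0036364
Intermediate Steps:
K(D, w) = -2 + D*w*(-4 + D) (K(D, w) = 5 + (((D + 4*(-1))*D)*w - 7) = 5 + (((D - 4)*D)*w - 7) = 5 + (((-4 + D)*D)*w - 7) = 5 + ((D*(-4 + D))*w - 7) = 5 + (D*w*(-4 + D) - 7) = 5 + (-7 + D*w*(-4 + D)) = -2 + D*w*(-4 + D))
1/(289 + K(6, Z(4, -5))) = 1/(289 + (-2 - 1*6² - 4*6*(-1))) = 1/(289 + (-2 - 1*36 + 24)) = 1/(289 + (-2 - 36 + 24)) = 1/(289 - 14) = 1/275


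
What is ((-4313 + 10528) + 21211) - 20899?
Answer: 6527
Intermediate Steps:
((-4313 + 10528) + 21211) - 20899 = (6215 + 21211) - 20899 = 27426 - 20899 = 6527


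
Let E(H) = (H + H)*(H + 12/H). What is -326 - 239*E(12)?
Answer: -74894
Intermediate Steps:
E(H) = 2*H*(H + 12/H) (E(H) = (2*H)*(H + 12/H) = 2*H*(H + 12/H))
-326 - 239*E(12) = -326 - 239*(24 + 2*12²) = -326 - 239*(24 + 2*144) = -326 - 239*(24 + 288) = -326 - 239*312 = -326 - 74568 = -74894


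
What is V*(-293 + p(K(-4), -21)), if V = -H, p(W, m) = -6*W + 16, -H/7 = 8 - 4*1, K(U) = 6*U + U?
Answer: -3052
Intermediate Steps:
K(U) = 7*U
H = -28 (H = -7*(8 - 4*1) = -7*(8 - 4) = -7*4 = -28)
p(W, m) = 16 - 6*W
V = 28 (V = -1*(-28) = 28)
V*(-293 + p(K(-4), -21)) = 28*(-293 + (16 - 42*(-4))) = 28*(-293 + (16 - 6*(-28))) = 28*(-293 + (16 + 168)) = 28*(-293 + 184) = 28*(-109) = -3052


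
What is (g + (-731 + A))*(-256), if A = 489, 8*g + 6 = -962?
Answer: 92928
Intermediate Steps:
g = -121 (g = -3/4 + (1/8)*(-962) = -3/4 - 481/4 = -121)
(g + (-731 + A))*(-256) = (-121 + (-731 + 489))*(-256) = (-121 - 242)*(-256) = -363*(-256) = 92928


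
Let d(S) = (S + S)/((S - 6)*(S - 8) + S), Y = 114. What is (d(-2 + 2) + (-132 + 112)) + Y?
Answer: 94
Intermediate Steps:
d(S) = 2*S/(S + (-8 + S)*(-6 + S)) (d(S) = (2*S)/((-6 + S)*(-8 + S) + S) = (2*S)/((-8 + S)*(-6 + S) + S) = (2*S)/(S + (-8 + S)*(-6 + S)) = 2*S/(S + (-8 + S)*(-6 + S)))
(d(-2 + 2) + (-132 + 112)) + Y = (2*(-2 + 2)/(48 + (-2 + 2)**2 - 13*(-2 + 2)) + (-132 + 112)) + 114 = (2*0/(48 + 0**2 - 13*0) - 20) + 114 = (2*0/(48 + 0 + 0) - 20) + 114 = (2*0/48 - 20) + 114 = (2*0*(1/48) - 20) + 114 = (0 - 20) + 114 = -20 + 114 = 94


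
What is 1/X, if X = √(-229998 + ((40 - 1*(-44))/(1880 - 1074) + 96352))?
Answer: -I*√1356581018/13464824 ≈ -0.0027354*I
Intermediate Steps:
X = 4*I*√1356581018/403 (X = √(-229998 + ((40 + 44)/806 + 96352)) = √(-229998 + (84*(1/806) + 96352)) = √(-229998 + (42/403 + 96352)) = √(-229998 + 38829898/403) = √(-53859296/403) = 4*I*√1356581018/403 ≈ 365.58*I)
1/X = 1/(4*I*√1356581018/403) = -I*√1356581018/13464824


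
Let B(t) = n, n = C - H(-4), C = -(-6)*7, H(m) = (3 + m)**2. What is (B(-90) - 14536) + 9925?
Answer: -4570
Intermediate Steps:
C = 42 (C = -6*(-7) = 42)
n = 41 (n = 42 - (3 - 4)**2 = 42 - 1*(-1)**2 = 42 - 1*1 = 42 - 1 = 41)
B(t) = 41
(B(-90) - 14536) + 9925 = (41 - 14536) + 9925 = -14495 + 9925 = -4570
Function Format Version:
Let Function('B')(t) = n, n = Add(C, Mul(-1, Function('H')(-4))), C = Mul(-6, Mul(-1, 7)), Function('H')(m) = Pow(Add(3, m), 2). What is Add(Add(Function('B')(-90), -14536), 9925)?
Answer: -4570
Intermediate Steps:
C = 42 (C = Mul(-6, -7) = 42)
n = 41 (n = Add(42, Mul(-1, Pow(Add(3, -4), 2))) = Add(42, Mul(-1, Pow(-1, 2))) = Add(42, Mul(-1, 1)) = Add(42, -1) = 41)
Function('B')(t) = 41
Add(Add(Function('B')(-90), -14536), 9925) = Add(Add(41, -14536), 9925) = Add(-14495, 9925) = -4570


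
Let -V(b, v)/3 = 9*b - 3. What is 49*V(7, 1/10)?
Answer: -8820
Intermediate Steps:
V(b, v) = 9 - 27*b (V(b, v) = -3*(9*b - 3) = -3*(-3 + 9*b) = 9 - 27*b)
49*V(7, 1/10) = 49*(9 - 27*7) = 49*(9 - 189) = 49*(-180) = -8820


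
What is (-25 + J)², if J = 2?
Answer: 529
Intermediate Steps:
(-25 + J)² = (-25 + 2)² = (-23)² = 529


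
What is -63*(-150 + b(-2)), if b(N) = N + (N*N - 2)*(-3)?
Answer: 9954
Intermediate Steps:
b(N) = 6 + N - 3*N² (b(N) = N + (N² - 2)*(-3) = N + (-2 + N²)*(-3) = N + (6 - 3*N²) = 6 + N - 3*N²)
-63*(-150 + b(-2)) = -63*(-150 + (6 - 2 - 3*(-2)²)) = -63*(-150 + (6 - 2 - 3*4)) = -63*(-150 + (6 - 2 - 12)) = -63*(-150 - 8) = -63*(-158) = 9954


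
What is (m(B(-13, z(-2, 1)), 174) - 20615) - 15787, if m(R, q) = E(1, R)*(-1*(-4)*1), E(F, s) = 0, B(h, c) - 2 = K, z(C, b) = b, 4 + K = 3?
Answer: -36402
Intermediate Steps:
K = -1 (K = -4 + 3 = -1)
B(h, c) = 1 (B(h, c) = 2 - 1 = 1)
m(R, q) = 0 (m(R, q) = 0*(-1*(-4)*1) = 0*(4*1) = 0*4 = 0)
(m(B(-13, z(-2, 1)), 174) - 20615) - 15787 = (0 - 20615) - 15787 = -20615 - 15787 = -36402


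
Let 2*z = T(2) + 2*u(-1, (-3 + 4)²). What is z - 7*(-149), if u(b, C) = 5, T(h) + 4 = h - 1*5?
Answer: 2089/2 ≈ 1044.5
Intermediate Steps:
T(h) = -9 + h (T(h) = -4 + (h - 1*5) = -4 + (h - 5) = -4 + (-5 + h) = -9 + h)
z = 3/2 (z = ((-9 + 2) + 2*5)/2 = (-7 + 10)/2 = (½)*3 = 3/2 ≈ 1.5000)
z - 7*(-149) = 3/2 - 7*(-149) = 3/2 + 1043 = 2089/2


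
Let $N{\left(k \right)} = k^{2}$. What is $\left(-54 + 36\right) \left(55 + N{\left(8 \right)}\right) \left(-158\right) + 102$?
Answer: $338538$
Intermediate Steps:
$\left(-54 + 36\right) \left(55 + N{\left(8 \right)}\right) \left(-158\right) + 102 = \left(-54 + 36\right) \left(55 + 8^{2}\right) \left(-158\right) + 102 = - 18 \left(55 + 64\right) \left(-158\right) + 102 = \left(-18\right) 119 \left(-158\right) + 102 = \left(-2142\right) \left(-158\right) + 102 = 338436 + 102 = 338538$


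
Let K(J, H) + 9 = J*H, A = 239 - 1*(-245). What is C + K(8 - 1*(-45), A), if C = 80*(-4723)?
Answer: -352197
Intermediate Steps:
A = 484 (A = 239 + 245 = 484)
K(J, H) = -9 + H*J (K(J, H) = -9 + J*H = -9 + H*J)
C = -377840
C + K(8 - 1*(-45), A) = -377840 + (-9 + 484*(8 - 1*(-45))) = -377840 + (-9 + 484*(8 + 45)) = -377840 + (-9 + 484*53) = -377840 + (-9 + 25652) = -377840 + 25643 = -352197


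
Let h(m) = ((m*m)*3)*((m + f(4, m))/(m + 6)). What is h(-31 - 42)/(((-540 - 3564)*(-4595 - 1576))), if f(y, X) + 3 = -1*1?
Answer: 37303/51419016 ≈ 0.00072547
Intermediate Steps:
f(y, X) = -4 (f(y, X) = -3 - 1*1 = -3 - 1 = -4)
h(m) = 3*m²*(-4 + m)/(6 + m) (h(m) = ((m*m)*3)*((m - 4)/(m + 6)) = (m²*3)*((-4 + m)/(6 + m)) = (3*m²)*((-4 + m)/(6 + m)) = 3*m²*(-4 + m)/(6 + m))
h(-31 - 42)/(((-540 - 3564)*(-4595 - 1576))) = (3*(-31 - 42)²*(-4 + (-31 - 42))/(6 + (-31 - 42)))/(((-540 - 3564)*(-4595 - 1576))) = (3*(-73)²*(-4 - 73)/(6 - 73))/((-4104*(-6171))) = (3*5329*(-77)/(-67))/25325784 = (3*5329*(-1/67)*(-77))*(1/25325784) = (1230999/67)*(1/25325784) = 37303/51419016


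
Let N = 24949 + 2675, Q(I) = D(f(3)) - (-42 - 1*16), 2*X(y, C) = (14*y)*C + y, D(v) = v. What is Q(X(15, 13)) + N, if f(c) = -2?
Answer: 27680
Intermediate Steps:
X(y, C) = y/2 + 7*C*y (X(y, C) = ((14*y)*C + y)/2 = (14*C*y + y)/2 = (y + 14*C*y)/2 = y/2 + 7*C*y)
Q(I) = 56 (Q(I) = -2 - (-42 - 1*16) = -2 - (-42 - 16) = -2 - 1*(-58) = -2 + 58 = 56)
N = 27624
Q(X(15, 13)) + N = 56 + 27624 = 27680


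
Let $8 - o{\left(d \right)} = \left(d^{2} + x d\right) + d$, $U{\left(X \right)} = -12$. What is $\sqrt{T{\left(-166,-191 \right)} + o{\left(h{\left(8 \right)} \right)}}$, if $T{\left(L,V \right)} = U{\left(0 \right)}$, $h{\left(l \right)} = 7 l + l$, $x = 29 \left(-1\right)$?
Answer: $2 i \sqrt{577} \approx 48.042 i$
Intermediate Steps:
$x = -29$
$h{\left(l \right)} = 8 l$
$T{\left(L,V \right)} = -12$
$o{\left(d \right)} = 8 - d^{2} + 28 d$ ($o{\left(d \right)} = 8 - \left(\left(d^{2} - 29 d\right) + d\right) = 8 - \left(d^{2} - 28 d\right) = 8 - d^{2} + 28 d$)
$\sqrt{T{\left(-166,-191 \right)} + o{\left(h{\left(8 \right)} \right)}} = \sqrt{-12 + \left(8 - \left(8 \cdot 8\right)^{2} + 28 \cdot 8 \cdot 8\right)} = \sqrt{-12 + \left(8 - 64^{2} + 28 \cdot 64\right)} = \sqrt{-12 + \left(8 - 4096 + 1792\right)} = \sqrt{-12 - 2296} = \sqrt{-2308} = 2 i \sqrt{577}$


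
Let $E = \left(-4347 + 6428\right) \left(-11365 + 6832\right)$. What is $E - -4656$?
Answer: $-9428517$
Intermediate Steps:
$E = -9433173$ ($E = 2081 \left(-4533\right) = -9433173$)
$E - -4656 = -9433173 - -4656 = -9433173 + 4656 = -9428517$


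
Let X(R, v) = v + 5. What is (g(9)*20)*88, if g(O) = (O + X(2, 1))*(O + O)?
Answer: 475200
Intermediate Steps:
X(R, v) = 5 + v
g(O) = 2*O*(6 + O) (g(O) = (O + (5 + 1))*(O + O) = (O + 6)*(2*O) = (6 + O)*(2*O) = 2*O*(6 + O))
(g(9)*20)*88 = ((2*9*(6 + 9))*20)*88 = ((2*9*15)*20)*88 = (270*20)*88 = 5400*88 = 475200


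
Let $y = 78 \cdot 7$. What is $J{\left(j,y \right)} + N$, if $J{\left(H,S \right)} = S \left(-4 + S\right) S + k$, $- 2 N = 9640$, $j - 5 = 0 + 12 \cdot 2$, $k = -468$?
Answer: $161573584$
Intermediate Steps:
$y = 546$
$j = 29$ ($j = 5 + \left(0 + 12 \cdot 2\right) = 5 + \left(0 + 24\right) = 5 + 24 = 29$)
$N = -4820$ ($N = \left(- \frac{1}{2}\right) 9640 = -4820$)
$J{\left(H,S \right)} = -468 + S^{2} \left(-4 + S\right)$ ($J{\left(H,S \right)} = S \left(-4 + S\right) S - 468 = S^{2} \left(-4 + S\right) - 468 = -468 + S^{2} \left(-4 + S\right)$)
$J{\left(j,y \right)} + N = \left(-468 + 546^{3} - 4 \cdot 546^{2}\right) - 4820 = \left(-468 + 162771336 - 1192464\right) - 4820 = 161578404 - 4820 = 161573584$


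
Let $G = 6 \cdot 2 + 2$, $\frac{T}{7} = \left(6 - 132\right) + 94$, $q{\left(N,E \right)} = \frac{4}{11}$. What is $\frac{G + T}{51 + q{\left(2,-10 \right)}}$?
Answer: $- \frac{462}{113} \approx -4.0885$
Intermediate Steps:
$q{\left(N,E \right)} = \frac{4}{11}$ ($q{\left(N,E \right)} = 4 \cdot \frac{1}{11} = \frac{4}{11}$)
$T = -224$ ($T = 7 \left(\left(6 - 132\right) + 94\right) = 7 \left(-126 + 94\right) = 7 \left(-32\right) = -224$)
$G = 14$ ($G = 12 + 2 = 14$)
$\frac{G + T}{51 + q{\left(2,-10 \right)}} = \frac{14 - 224}{51 + \frac{4}{11}} = - \frac{210}{\frac{565}{11}} = \left(-210\right) \frac{11}{565} = - \frac{462}{113}$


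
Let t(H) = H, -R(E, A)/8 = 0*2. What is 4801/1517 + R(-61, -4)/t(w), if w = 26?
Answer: 4801/1517 ≈ 3.1648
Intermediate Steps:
R(E, A) = 0 (R(E, A) = -0*2 = -8*0 = 0)
4801/1517 + R(-61, -4)/t(w) = 4801/1517 + 0/26 = 4801*(1/1517) + 0*(1/26) = 4801/1517 + 0 = 4801/1517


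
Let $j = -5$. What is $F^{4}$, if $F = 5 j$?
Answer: $390625$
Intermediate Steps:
$F = -25$ ($F = 5 \left(-5\right) = -25$)
$F^{4} = \left(-25\right)^{4} = 390625$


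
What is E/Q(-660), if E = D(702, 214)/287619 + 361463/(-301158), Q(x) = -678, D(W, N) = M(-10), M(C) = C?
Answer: 34655546059/19575840393252 ≈ 0.0017703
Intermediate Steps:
D(W, N) = -10
E = -34655546059/28872920934 (E = -10/287619 + 361463/(-301158) = -10*1/287619 + 361463*(-1/301158) = -10/287619 - 361463/301158 = -34655546059/28872920934 ≈ -1.2003)
E/Q(-660) = -34655546059/28872920934/(-678) = -34655546059/28872920934*(-1/678) = 34655546059/19575840393252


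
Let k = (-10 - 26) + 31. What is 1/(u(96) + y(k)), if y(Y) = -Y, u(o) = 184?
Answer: 1/189 ≈ 0.0052910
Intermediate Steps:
k = -5 (k = -36 + 31 = -5)
1/(u(96) + y(k)) = 1/(184 - 1*(-5)) = 1/(184 + 5) = 1/189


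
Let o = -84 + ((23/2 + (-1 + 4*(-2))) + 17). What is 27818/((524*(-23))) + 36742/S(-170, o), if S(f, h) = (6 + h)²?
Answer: 695228867/82489914 ≈ 8.4280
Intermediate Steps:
o = -129/2 (o = -84 + ((23*(½) + (-1 - 8)) + 17) = -84 + ((23/2 - 9) + 17) = -84 + (5/2 + 17) = -84 + 39/2 = -129/2 ≈ -64.500)
27818/((524*(-23))) + 36742/S(-170, o) = 27818/((524*(-23))) + 36742/((6 - 129/2)²) = 27818/(-12052) + 36742/((-117/2)²) = 27818*(-1/12052) + 36742/(13689/4) = -13909/6026 + 36742*(4/13689) = -13909/6026 + 146968/13689 = 695228867/82489914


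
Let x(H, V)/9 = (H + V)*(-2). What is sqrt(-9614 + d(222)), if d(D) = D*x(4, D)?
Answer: I*sqrt(912710) ≈ 955.36*I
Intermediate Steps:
x(H, V) = -18*H - 18*V (x(H, V) = 9*((H + V)*(-2)) = 9*(-2*H - 2*V) = -18*H - 18*V)
d(D) = D*(-72 - 18*D) (d(D) = D*(-18*4 - 18*D) = D*(-72 - 18*D))
sqrt(-9614 + d(222)) = sqrt(-9614 - 18*222*(4 + 222)) = sqrt(-9614 - 18*222*226) = sqrt(-9614 - 903096) = sqrt(-912710) = I*sqrt(912710)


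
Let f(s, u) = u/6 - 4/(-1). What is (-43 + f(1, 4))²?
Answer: 13225/9 ≈ 1469.4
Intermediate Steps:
f(s, u) = 4 + u/6 (f(s, u) = u*(⅙) - 4*(-1) = u/6 + 4 = 4 + u/6)
(-43 + f(1, 4))² = (-43 + (4 + (⅙)*4))² = (-43 + (4 + ⅔))² = (-43 + 14/3)² = (-115/3)² = 13225/9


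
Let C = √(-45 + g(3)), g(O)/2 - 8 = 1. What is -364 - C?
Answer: -364 - 3*I*√3 ≈ -364.0 - 5.1962*I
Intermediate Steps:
g(O) = 18 (g(O) = 16 + 2*1 = 16 + 2 = 18)
C = 3*I*√3 (C = √(-45 + 18) = √(-27) = 3*I*√3 ≈ 5.1962*I)
-364 - C = -364 - 3*I*√3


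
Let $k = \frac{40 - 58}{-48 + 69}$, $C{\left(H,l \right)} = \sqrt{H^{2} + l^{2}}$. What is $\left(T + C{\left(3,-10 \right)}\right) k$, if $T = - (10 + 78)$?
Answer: $\frac{528}{7} - \frac{6 \sqrt{109}}{7} \approx 66.48$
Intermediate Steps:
$T = -88$ ($T = \left(-1\right) 88 = -88$)
$k = - \frac{6}{7}$ ($k = - \frac{18}{21} = \left(-18\right) \frac{1}{21} = - \frac{6}{7} \approx -0.85714$)
$\left(T + C{\left(3,-10 \right)}\right) k = \left(-88 + \sqrt{3^{2} + \left(-10\right)^{2}}\right) \left(- \frac{6}{7}\right) = \left(-88 + \sqrt{9 + 100}\right) \left(- \frac{6}{7}\right) = \left(-88 + \sqrt{109}\right) \left(- \frac{6}{7}\right) = \frac{528}{7} - \frac{6 \sqrt{109}}{7}$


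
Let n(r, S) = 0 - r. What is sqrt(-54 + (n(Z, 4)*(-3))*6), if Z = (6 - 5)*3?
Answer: 0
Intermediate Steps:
Z = 3 (Z = 1*3 = 3)
n(r, S) = -r
sqrt(-54 + (n(Z, 4)*(-3))*6) = sqrt(-54 + (-1*3*(-3))*6) = sqrt(-54 - 3*(-3)*6) = sqrt(-54 + 9*6) = sqrt(-54 + 54) = sqrt(0) = 0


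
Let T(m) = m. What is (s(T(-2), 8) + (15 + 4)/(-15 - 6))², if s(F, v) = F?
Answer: 3721/441 ≈ 8.4376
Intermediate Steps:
(s(T(-2), 8) + (15 + 4)/(-15 - 6))² = (-2 + (15 + 4)/(-15 - 6))² = (-2 + 19/(-21))² = (-2 + 19*(-1/21))² = (-2 - 19/21)² = (-61/21)² = 3721/441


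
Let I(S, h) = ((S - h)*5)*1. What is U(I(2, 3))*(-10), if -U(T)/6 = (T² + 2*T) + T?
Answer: 600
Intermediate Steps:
I(S, h) = -5*h + 5*S (I(S, h) = (-5*h + 5*S)*1 = -5*h + 5*S)
U(T) = -18*T - 6*T² (U(T) = -6*((T² + 2*T) + T) = -6*(T² + 3*T) = -18*T - 6*T²)
U(I(2, 3))*(-10) = -6*(-5*3 + 5*2)*(3 + (-5*3 + 5*2))*(-10) = -6*(-15 + 10)*(3 + (-15 + 10))*(-10) = -6*(-5)*(3 - 5)*(-10) = -6*(-5)*(-2)*(-10) = -60*(-10) = 600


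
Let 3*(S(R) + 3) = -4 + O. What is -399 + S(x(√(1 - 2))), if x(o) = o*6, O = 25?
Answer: -395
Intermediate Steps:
x(o) = 6*o
S(R) = 4 (S(R) = -3 + (-4 + 25)/3 = -3 + (⅓)*21 = -3 + 7 = 4)
-399 + S(x(√(1 - 2))) = -399 + 4 = -395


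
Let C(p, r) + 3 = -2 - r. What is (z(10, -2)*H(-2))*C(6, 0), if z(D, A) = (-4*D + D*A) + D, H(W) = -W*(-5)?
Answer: -2500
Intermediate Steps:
C(p, r) = -5 - r (C(p, r) = -3 + (-2 - r) = -5 - r)
H(W) = 5*W
z(D, A) = -3*D + A*D (z(D, A) = (-4*D + A*D) + D = -3*D + A*D)
(z(10, -2)*H(-2))*C(6, 0) = ((10*(-3 - 2))*(5*(-2)))*(-5 - 1*0) = ((10*(-5))*(-10))*(-5 + 0) = -50*(-10)*(-5) = 500*(-5) = -2500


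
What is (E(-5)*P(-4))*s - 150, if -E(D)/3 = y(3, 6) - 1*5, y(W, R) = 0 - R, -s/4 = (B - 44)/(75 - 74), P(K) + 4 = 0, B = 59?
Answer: 7770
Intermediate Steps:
P(K) = -4 (P(K) = -4 + 0 = -4)
s = -60 (s = -4*(59 - 44)/(75 - 74) = -60/1 = -60 ≈ -60.000)
y(W, R) = -R
E(D) = 33 (E(D) = -3*(-1*6 - 1*5) = -3*(-6 - 5) = -3*(-11) = 33)
(E(-5)*P(-4))*s - 150 = (33*(-4))*(-60) - 150 = -132*(-60) - 150 = 7920 - 150 = 7770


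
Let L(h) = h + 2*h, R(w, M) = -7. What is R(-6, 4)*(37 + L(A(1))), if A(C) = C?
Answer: -280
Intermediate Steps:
L(h) = 3*h
R(-6, 4)*(37 + L(A(1))) = -7*(37 + 3*1) = -7*(37 + 3) = -7*40 = -280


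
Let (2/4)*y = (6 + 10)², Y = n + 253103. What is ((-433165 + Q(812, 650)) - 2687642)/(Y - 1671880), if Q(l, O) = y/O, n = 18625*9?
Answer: 1014262019/406624400 ≈ 2.4943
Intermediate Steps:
n = 167625
Y = 420728 (Y = 167625 + 253103 = 420728)
y = 512 (y = 2*(6 + 10)² = 2*16² = 2*256 = 512)
Q(l, O) = 512/O
((-433165 + Q(812, 650)) - 2687642)/(Y - 1671880) = ((-433165 + 512/650) - 2687642)/(420728 - 1671880) = ((-433165 + 512*(1/650)) - 2687642)/(-1251152) = ((-433165 + 256/325) - 2687642)*(-1/1251152) = (-140778369/325 - 2687642)*(-1/1251152) = -1014262019/325*(-1/1251152) = 1014262019/406624400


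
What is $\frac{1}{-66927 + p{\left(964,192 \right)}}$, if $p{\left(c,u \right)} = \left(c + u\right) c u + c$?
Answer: $\frac{1}{213895765} \approx 4.6752 \cdot 10^{-9}$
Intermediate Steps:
$p{\left(c,u \right)} = c + c u \left(c + u\right)$ ($p{\left(c,u \right)} = c \left(c + u\right) u + c = c u \left(c + u\right) + c = c + c u \left(c + u\right)$)
$\frac{1}{-66927 + p{\left(964,192 \right)}} = \frac{1}{-66927 + 964 \left(1 + 192^{2} + 964 \cdot 192\right)} = \frac{1}{-66927 + 964 \left(1 + 36864 + 185088\right)} = \frac{1}{-66927 + 964 \cdot 221953} = \frac{1}{-66927 + 213962692} = \frac{1}{213895765}$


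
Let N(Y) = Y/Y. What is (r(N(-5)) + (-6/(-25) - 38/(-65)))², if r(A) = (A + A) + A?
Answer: 1545049/105625 ≈ 14.628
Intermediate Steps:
N(Y) = 1
r(A) = 3*A (r(A) = 2*A + A = 3*A)
(r(N(-5)) + (-6/(-25) - 38/(-65)))² = (3*1 + (-6/(-25) - 38/(-65)))² = (3 + (-6*(-1/25) - 38*(-1/65)))² = (3 + (6/25 + 38/65))² = (3 + 268/325)² = (1243/325)² = 1545049/105625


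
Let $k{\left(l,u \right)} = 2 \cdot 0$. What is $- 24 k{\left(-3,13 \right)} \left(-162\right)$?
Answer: $0$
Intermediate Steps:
$k{\left(l,u \right)} = 0$
$- 24 k{\left(-3,13 \right)} \left(-162\right) = \left(-24\right) 0 \left(-162\right) = 0 \left(-162\right) = 0$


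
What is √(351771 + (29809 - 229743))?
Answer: √151837 ≈ 389.66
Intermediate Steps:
√(351771 + (29809 - 229743)) = √(351771 - 199934) = √151837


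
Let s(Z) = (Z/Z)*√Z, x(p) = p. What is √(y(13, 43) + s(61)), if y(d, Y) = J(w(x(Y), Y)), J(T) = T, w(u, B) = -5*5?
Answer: √(-25 + √61) ≈ 4.146*I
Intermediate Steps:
w(u, B) = -25
s(Z) = √Z (s(Z) = 1*√Z = √Z)
y(d, Y) = -25
√(y(13, 43) + s(61)) = √(-25 + √61)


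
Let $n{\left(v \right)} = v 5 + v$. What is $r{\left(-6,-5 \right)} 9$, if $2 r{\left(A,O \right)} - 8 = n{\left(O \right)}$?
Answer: $-99$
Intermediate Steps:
$n{\left(v \right)} = 6 v$ ($n{\left(v \right)} = 5 v + v = 6 v$)
$r{\left(A,O \right)} = 4 + 3 O$ ($r{\left(A,O \right)} = 4 + \frac{6 O}{2} = 4 + 3 O$)
$r{\left(-6,-5 \right)} 9 = \left(4 + 3 \left(-5\right)\right) 9 = \left(4 - 15\right) 9 = \left(-11\right) 9 = -99$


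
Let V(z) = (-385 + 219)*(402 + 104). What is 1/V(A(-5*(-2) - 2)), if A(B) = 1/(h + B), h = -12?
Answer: -1/83996 ≈ -1.1905e-5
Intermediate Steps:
A(B) = 1/(-12 + B)
V(z) = -83996 (V(z) = -166*506 = -83996)
1/V(A(-5*(-2) - 2)) = 1/(-83996) = -1/83996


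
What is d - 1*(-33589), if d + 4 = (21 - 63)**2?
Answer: 35349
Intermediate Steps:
d = 1760 (d = -4 + (21 - 63)**2 = -4 + (-42)**2 = -4 + 1764 = 1760)
d - 1*(-33589) = 1760 - 1*(-33589) = 1760 + 33589 = 35349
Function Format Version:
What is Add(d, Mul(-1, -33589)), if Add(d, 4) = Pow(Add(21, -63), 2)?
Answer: 35349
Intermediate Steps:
d = 1760 (d = Add(-4, Pow(Add(21, -63), 2)) = Add(-4, Pow(-42, 2)) = Add(-4, 1764) = 1760)
Add(d, Mul(-1, -33589)) = Add(1760, Mul(-1, -33589)) = Add(1760, 33589) = 35349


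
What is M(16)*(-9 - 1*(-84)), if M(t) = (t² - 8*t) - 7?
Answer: 9075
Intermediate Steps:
M(t) = -7 + t² - 8*t
M(16)*(-9 - 1*(-84)) = (-7 + 16² - 8*16)*(-9 - 1*(-84)) = (-7 + 256 - 128)*(-9 + 84) = 121*75 = 9075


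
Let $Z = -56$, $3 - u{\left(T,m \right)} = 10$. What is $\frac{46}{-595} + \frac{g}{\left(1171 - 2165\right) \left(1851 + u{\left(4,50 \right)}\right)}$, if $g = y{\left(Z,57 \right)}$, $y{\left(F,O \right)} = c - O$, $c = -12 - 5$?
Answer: $- \frac{6019359}{77899780} \approx -0.077271$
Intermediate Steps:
$u{\left(T,m \right)} = -7$ ($u{\left(T,m \right)} = 3 - 10 = -7$)
$c = -17$
$y{\left(F,O \right)} = -17 - O$
$g = -74$ ($g = -17 - 57 = -74$)
$\frac{46}{-595} + \frac{g}{\left(1171 - 2165\right) \left(1851 + u{\left(4,50 \right)}\right)} = \frac{46}{-595} - \frac{74}{\left(1171 - 2165\right) \left(1851 - 7\right)} = 46 \left(- \frac{1}{595}\right) - \frac{74}{\left(-994\right) 1844} = - \frac{46}{595} - \frac{74}{-1832936} = - \frac{46}{595} - - \frac{37}{916468} = - \frac{46}{595} + \frac{37}{916468} = - \frac{6019359}{77899780}$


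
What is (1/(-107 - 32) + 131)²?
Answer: 331531264/19321 ≈ 17159.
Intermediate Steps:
(1/(-107 - 32) + 131)² = (1/(-139) + 131)² = (-1/139 + 131)² = (18208/139)² = 331531264/19321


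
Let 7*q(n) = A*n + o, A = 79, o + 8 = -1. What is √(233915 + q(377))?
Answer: √11670253/7 ≈ 488.02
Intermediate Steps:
o = -9 (o = -8 - 1 = -9)
q(n) = -9/7 + 79*n/7 (q(n) = (79*n - 9)/7 = (-9 + 79*n)/7 = -9/7 + 79*n/7)
√(233915 + q(377)) = √(233915 + (-9/7 + (79/7)*377)) = √(233915 + (-9/7 + 29783/7)) = √(233915 + 29774/7) = √(1667179/7) = √11670253/7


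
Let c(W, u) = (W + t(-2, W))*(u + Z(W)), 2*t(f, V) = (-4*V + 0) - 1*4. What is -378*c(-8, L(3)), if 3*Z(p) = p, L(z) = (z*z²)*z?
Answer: -177660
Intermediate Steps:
L(z) = z⁴ (L(z) = z³*z = z⁴)
t(f, V) = -2 - 2*V (t(f, V) = ((-4*V + 0) - 1*4)/2 = (-4*V - 4)/2 = (-4 - 4*V)/2 = -2 - 2*V)
Z(p) = p/3
c(W, u) = (-2 - W)*(u + W/3) (c(W, u) = (W + (-2 - 2*W))*(u + W/3) = (-2 - W)*(u + W/3))
-378*c(-8, L(3)) = -378*(-2*3⁴ - ⅔*(-8) - ⅓*(-8)² - 1*(-8)*3⁴) = -378*(-2*81 + 16/3 - ⅓*64 - 1*(-8)*81) = -378*(-162 + 16/3 - 64/3 + 648) = -378*470 = -177660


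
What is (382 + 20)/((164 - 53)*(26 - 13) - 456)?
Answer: 134/329 ≈ 0.40729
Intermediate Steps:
(382 + 20)/((164 - 53)*(26 - 13) - 456) = 402/(111*13 - 456) = 402/(1443 - 456) = 402/987 = 402*(1/987) = 134/329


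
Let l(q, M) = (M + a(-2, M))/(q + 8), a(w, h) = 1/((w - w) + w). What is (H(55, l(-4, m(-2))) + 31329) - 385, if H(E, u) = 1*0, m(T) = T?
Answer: 30944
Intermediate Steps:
a(w, h) = 1/w (a(w, h) = 1/(0 + w) = 1/w)
l(q, M) = (-½ + M)/(8 + q) (l(q, M) = (M + 1/(-2))/(q + 8) = (M - ½)/(8 + q) = (-½ + M)/(8 + q))
H(E, u) = 0
(H(55, l(-4, m(-2))) + 31329) - 385 = (0 + 31329) - 385 = 31329 - 385 = 30944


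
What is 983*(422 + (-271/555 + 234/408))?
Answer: 15658695551/37740 ≈ 4.1491e+5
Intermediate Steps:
983*(422 + (-271/555 + 234/408)) = 983*(422 + (-271*1/555 + 234*(1/408))) = 983*(422 + (-271/555 + 39/68)) = 983*(422 + 3217/37740) = 983*(15929497/37740) = 15658695551/37740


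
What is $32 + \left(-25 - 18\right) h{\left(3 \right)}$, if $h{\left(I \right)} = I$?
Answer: $-97$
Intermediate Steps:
$32 + \left(-25 - 18\right) h{\left(3 \right)} = 32 + \left(-25 - 18\right) 3 = 32 - 129 = -97$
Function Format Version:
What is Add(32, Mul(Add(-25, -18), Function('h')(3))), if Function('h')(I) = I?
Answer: -97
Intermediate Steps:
Add(32, Mul(Add(-25, -18), Function('h')(3))) = Add(32, Mul(Add(-25, -18), 3)) = Add(32, Mul(-43, 3)) = Add(32, -129) = -97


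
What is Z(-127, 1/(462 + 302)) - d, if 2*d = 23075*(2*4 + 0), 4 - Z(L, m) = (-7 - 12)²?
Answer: -92657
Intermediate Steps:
Z(L, m) = -357 (Z(L, m) = 4 - (-7 - 12)² = 4 - 1*(-19)² = 4 - 1*361 = 4 - 361 = -357)
d = 92300 (d = (23075*(2*4 + 0))/2 = (23075*(8 + 0))/2 = (23075*8)/2 = (½)*184600 = 92300)
Z(-127, 1/(462 + 302)) - d = -357 - 1*92300 = -357 - 92300 = -92657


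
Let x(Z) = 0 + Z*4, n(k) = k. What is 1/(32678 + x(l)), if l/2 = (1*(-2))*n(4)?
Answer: 1/32614 ≈ 3.0662e-5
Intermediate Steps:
l = -16 (l = 2*((1*(-2))*4) = 2*(-2*4) = 2*(-8) = -16)
x(Z) = 4*Z (x(Z) = 0 + 4*Z = 4*Z)
1/(32678 + x(l)) = 1/(32678 + 4*(-16)) = 1/(32678 - 64) = 1/32614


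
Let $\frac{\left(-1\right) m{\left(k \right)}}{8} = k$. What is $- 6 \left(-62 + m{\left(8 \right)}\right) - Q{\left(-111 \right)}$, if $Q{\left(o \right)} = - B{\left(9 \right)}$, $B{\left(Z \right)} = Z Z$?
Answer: $837$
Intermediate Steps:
$B{\left(Z \right)} = Z^{2}$
$m{\left(k \right)} = - 8 k$
$Q{\left(o \right)} = -81$ ($Q{\left(o \right)} = - 9^{2} = \left(-1\right) 81 = -81$)
$- 6 \left(-62 + m{\left(8 \right)}\right) - Q{\left(-111 \right)} = - 6 \left(-62 - 64\right) - -81 = - 6 \left(-62 - 64\right) + 81 = \left(-6\right) \left(-126\right) + 81 = 756 + 81 = 837$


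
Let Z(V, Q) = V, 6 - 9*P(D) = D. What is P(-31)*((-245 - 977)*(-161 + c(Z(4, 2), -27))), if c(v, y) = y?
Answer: 8500232/9 ≈ 9.4447e+5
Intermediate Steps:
P(D) = ⅔ - D/9
P(-31)*((-245 - 977)*(-161 + c(Z(4, 2), -27))) = (⅔ - ⅑*(-31))*((-245 - 977)*(-161 - 27)) = (⅔ + 31/9)*(-1222*(-188)) = (37/9)*229736 = 8500232/9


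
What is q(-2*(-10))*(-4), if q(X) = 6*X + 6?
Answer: -504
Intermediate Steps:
q(X) = 6 + 6*X
q(-2*(-10))*(-4) = (6 + 6*(-2*(-10)))*(-4) = (6 + 6*20)*(-4) = (6 + 120)*(-4) = 126*(-4) = -504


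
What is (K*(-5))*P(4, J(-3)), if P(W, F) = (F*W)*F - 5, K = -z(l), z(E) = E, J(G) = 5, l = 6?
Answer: 2850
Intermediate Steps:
K = -6 (K = -1*6 = -6)
P(W, F) = -5 + W*F**2 (P(W, F) = W*F**2 - 5 = -5 + W*F**2)
(K*(-5))*P(4, J(-3)) = (-6*(-5))*(-5 + 4*5**2) = 30*(-5 + 4*25) = 30*(-5 + 100) = 30*95 = 2850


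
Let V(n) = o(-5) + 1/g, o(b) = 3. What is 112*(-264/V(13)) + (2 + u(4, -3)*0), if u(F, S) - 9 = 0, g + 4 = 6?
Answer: -8446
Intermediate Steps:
g = 2 (g = -4 + 6 = 2)
u(F, S) = 9 (u(F, S) = 9 + 0 = 9)
V(n) = 7/2 (V(n) = 3 + 1/2 = 3 + ½ = 7/2)
112*(-264/V(13)) + (2 + u(4, -3)*0) = 112*(-264/7/2) + (2 + 9*0) = 112*(-264*2/7) + (2 + 0) = 112*(-528/7) + 2 = -8448 + 2 = -8446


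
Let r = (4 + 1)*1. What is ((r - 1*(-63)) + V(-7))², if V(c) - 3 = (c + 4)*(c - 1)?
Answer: 9025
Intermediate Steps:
V(c) = 3 + (-1 + c)*(4 + c) (V(c) = 3 + (c + 4)*(c - 1) = 3 + (4 + c)*(-1 + c) = 3 + (-1 + c)*(4 + c))
r = 5 (r = 5*1 = 5)
((r - 1*(-63)) + V(-7))² = ((5 - 1*(-63)) + (-1 + (-7)² + 3*(-7)))² = ((5 + 63) + (-1 + 49 - 21))² = (68 + 27)² = 95² = 9025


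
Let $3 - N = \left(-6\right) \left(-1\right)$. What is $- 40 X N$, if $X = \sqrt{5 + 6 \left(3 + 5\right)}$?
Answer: $120 \sqrt{53} \approx 873.61$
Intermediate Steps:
$X = \sqrt{53}$ ($X = \sqrt{5 + 6 \cdot 8} = \sqrt{5 + 48} = \sqrt{53} \approx 7.2801$)
$N = -3$ ($N = 3 - \left(-6\right) \left(-1\right) = 3 - 6 = -3$)
$- 40 X N = - 40 \sqrt{53} \left(-3\right) = 120 \sqrt{53}$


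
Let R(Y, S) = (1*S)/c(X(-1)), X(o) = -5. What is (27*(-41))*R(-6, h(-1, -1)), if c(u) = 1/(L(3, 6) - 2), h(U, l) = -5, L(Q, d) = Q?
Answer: 5535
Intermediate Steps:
c(u) = 1 (c(u) = 1/(3 - 2) = 1/1 = 1)
R(Y, S) = S (R(Y, S) = (1*S)/1 = S*1 = S)
(27*(-41))*R(-6, h(-1, -1)) = (27*(-41))*(-5) = -1107*(-5) = 5535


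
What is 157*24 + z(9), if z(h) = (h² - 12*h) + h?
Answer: 3750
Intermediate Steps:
z(h) = h² - 11*h
157*24 + z(9) = 157*24 + 9*(-11 + 9) = 3768 + 9*(-2) = 3768 - 18 = 3750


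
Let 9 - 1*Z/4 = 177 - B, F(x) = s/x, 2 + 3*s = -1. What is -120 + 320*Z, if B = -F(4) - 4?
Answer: -219960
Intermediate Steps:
s = -1 (s = -2/3 + (1/3)*(-1) = -2/3 - 1/3 = -1)
F(x) = -1/x
B = -15/4 (B = -(-1)/4 - 4 = -1*(-1/4) - 4 = 1/4 - 4 = -15/4 ≈ -3.7500)
Z = -687 (Z = 36 - 4*(177 - 1*(-15/4)) = 36 - 4*(177 + 15/4) = 36 - 4*723/4 = 36 - 723 = -687)
-120 + 320*Z = -120 + 320*(-687) = -120 - 219840 = -219960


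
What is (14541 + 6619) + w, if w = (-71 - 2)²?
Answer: 26489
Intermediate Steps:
w = 5329 (w = (-73)² = 5329)
(14541 + 6619) + w = (14541 + 6619) + 5329 = 21160 + 5329 = 26489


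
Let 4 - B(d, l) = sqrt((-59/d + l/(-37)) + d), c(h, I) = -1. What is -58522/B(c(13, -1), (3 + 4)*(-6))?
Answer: 2165314/399 + 29261*sqrt(20239)/399 ≈ 15860.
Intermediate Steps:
B(d, l) = 4 - sqrt(d - 59/d - l/37) (B(d, l) = 4 - sqrt((-59/d + l/(-37)) + d) = 4 - sqrt((-59/d + l*(-1/37)) + d) = 4 - sqrt((-59/d - l/37) + d) = 4 - sqrt(d - 59/d - l/37))
-58522/B(c(13, -1), (3 + 4)*(-6)) = -58522/(4 - sqrt(-80771/(-1) - 37*(3 + 4)*(-6) + 1369*(-1))/37) = -58522/(4 - sqrt(-80771*(-1) - 259*(-6) - 1369)/37) = -58522/(4 - sqrt(80771 - 37*(-42) - 1369)/37) = -58522/(4 - sqrt(80771 + 1554 - 1369)/37) = -58522/(4 - 2*sqrt(20239)/37)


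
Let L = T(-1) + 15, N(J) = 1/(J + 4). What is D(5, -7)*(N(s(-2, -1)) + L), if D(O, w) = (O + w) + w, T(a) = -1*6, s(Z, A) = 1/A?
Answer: -84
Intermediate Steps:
N(J) = 1/(4 + J)
T(a) = -6
D(O, w) = O + 2*w
L = 9 (L = -6 + 15 = 9)
D(5, -7)*(N(s(-2, -1)) + L) = (5 + 2*(-7))*(1/(4 + 1/(-1)) + 9) = (5 - 14)*(1/(4 - 1) + 9) = -9*(1/3 + 9) = -9*(⅓ + 9) = -9*28/3 = -84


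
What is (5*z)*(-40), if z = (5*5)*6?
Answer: -30000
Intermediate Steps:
z = 150 (z = 25*6 = 150)
(5*z)*(-40) = (5*150)*(-40) = 750*(-40) = -30000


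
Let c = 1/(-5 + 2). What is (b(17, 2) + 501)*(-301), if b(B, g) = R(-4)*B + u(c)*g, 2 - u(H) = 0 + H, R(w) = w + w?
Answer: -333809/3 ≈ -1.1127e+5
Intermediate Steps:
R(w) = 2*w
c = -⅓ (c = 1/(-3) = -⅓ ≈ -0.33333)
u(H) = 2 - H (u(H) = 2 - (0 + H) = 2 - H)
b(B, g) = -8*B + 7*g/3 (b(B, g) = (2*(-4))*B + (2 - 1*(-⅓))*g = -8*B + (2 + ⅓)*g = -8*B + 7*g/3)
(b(17, 2) + 501)*(-301) = ((-8*17 + (7/3)*2) + 501)*(-301) = ((-136 + 14/3) + 501)*(-301) = (-394/3 + 501)*(-301) = (1109/3)*(-301) = -333809/3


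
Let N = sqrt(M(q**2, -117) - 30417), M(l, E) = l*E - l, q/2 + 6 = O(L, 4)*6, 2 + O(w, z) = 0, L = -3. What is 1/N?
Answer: -I*sqrt(183345)/183345 ≈ -0.0023354*I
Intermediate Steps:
O(w, z) = -2 (O(w, z) = -2 + 0 = -2)
q = -36 (q = -12 + 2*(-2*6) = -12 + 2*(-12) = -12 - 24 = -36)
M(l, E) = -l + E*l (M(l, E) = E*l - l = -l + E*l)
N = I*sqrt(183345) (N = sqrt((-36)**2*(-1 - 117) - 30417) = sqrt(1296*(-118) - 30417) = sqrt(-152928 - 30417) = sqrt(-183345) = I*sqrt(183345) ≈ 428.19*I)
1/N = 1/(I*sqrt(183345)) = -I*sqrt(183345)/183345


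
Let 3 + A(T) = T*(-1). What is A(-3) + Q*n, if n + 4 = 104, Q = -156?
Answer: -15600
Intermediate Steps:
A(T) = -3 - T (A(T) = -3 + T*(-1) = -3 - T)
n = 100 (n = -4 + 104 = 100)
A(-3) + Q*n = (-3 - 1*(-3)) - 156*100 = (-3 + 3) - 15600 = 0 - 15600 = -15600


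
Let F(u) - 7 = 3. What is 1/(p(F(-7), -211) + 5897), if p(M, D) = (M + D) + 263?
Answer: 1/5959 ≈ 0.00016781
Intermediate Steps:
F(u) = 10 (F(u) = 7 + 3 = 10)
p(M, D) = 263 + D + M (p(M, D) = (D + M) + 263 = 263 + D + M)
1/(p(F(-7), -211) + 5897) = 1/((263 - 211 + 10) + 5897) = 1/(62 + 5897) = 1/5959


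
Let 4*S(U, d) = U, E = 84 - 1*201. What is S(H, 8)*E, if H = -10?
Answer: 585/2 ≈ 292.50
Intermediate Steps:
E = -117 (E = 84 - 201 = -117)
S(U, d) = U/4
S(H, 8)*E = ((¼)*(-10))*(-117) = -5/2*(-117) = 585/2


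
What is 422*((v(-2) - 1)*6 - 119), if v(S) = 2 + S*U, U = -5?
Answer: -22366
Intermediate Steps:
v(S) = 2 - 5*S (v(S) = 2 + S*(-5) = 2 - 5*S)
422*((v(-2) - 1)*6 - 119) = 422*(((2 - 5*(-2)) - 1)*6 - 119) = 422*(((2 + 10) - 1)*6 - 119) = 422*((12 - 1)*6 - 119) = 422*(11*6 - 119) = 422*(66 - 119) = 422*(-53) = -22366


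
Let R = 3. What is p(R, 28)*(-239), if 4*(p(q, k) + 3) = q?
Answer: 2151/4 ≈ 537.75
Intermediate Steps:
p(q, k) = -3 + q/4
p(R, 28)*(-239) = (-3 + (¼)*3)*(-239) = (-3 + ¾)*(-239) = -9/4*(-239) = 2151/4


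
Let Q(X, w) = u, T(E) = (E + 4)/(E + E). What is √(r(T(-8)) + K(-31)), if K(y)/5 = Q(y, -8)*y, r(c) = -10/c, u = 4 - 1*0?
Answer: 2*I*√165 ≈ 25.69*I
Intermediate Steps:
T(E) = (4 + E)/(2*E) (T(E) = (4 + E)/((2*E)) = (4 + E)*(1/(2*E)) = (4 + E)/(2*E))
u = 4 (u = 4 + 0 = 4)
Q(X, w) = 4
K(y) = 20*y (K(y) = 5*(4*y) = 20*y)
√(r(T(-8)) + K(-31)) = √(-10*(-16/(4 - 8)) + 20*(-31)) = √(-10/((½)*(-⅛)*(-4)) - 620) = √(-10/¼ - 620) = √(-10*4 - 620) = √(-40 - 620) = √(-660) = 2*I*√165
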